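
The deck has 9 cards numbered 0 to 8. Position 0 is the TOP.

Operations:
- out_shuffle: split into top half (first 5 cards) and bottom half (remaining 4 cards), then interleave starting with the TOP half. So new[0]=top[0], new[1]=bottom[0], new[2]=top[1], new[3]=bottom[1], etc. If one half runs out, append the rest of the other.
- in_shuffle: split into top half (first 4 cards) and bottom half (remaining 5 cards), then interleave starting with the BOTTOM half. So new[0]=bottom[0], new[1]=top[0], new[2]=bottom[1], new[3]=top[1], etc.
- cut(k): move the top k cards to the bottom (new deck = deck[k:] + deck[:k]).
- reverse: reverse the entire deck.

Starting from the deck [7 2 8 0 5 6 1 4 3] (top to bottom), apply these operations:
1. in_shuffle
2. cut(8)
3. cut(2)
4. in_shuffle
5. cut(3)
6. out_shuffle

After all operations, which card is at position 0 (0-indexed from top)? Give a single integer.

After op 1 (in_shuffle): [5 7 6 2 1 8 4 0 3]
After op 2 (cut(8)): [3 5 7 6 2 1 8 4 0]
After op 3 (cut(2)): [7 6 2 1 8 4 0 3 5]
After op 4 (in_shuffle): [8 7 4 6 0 2 3 1 5]
After op 5 (cut(3)): [6 0 2 3 1 5 8 7 4]
After op 6 (out_shuffle): [6 5 0 8 2 7 3 4 1]
Position 0: card 6.

Answer: 6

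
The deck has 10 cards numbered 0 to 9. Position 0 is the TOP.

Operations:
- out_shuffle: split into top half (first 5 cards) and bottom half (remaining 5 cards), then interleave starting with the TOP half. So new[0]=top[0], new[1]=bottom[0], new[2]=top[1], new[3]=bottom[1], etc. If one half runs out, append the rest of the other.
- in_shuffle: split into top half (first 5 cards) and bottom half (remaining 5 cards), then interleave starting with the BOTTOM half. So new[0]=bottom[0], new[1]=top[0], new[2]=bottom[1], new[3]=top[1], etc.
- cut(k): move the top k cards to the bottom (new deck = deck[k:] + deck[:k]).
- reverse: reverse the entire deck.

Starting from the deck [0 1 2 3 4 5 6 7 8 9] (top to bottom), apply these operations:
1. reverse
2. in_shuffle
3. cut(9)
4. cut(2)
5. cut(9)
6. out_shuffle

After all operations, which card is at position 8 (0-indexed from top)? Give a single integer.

Answer: 2

Derivation:
After op 1 (reverse): [9 8 7 6 5 4 3 2 1 0]
After op 2 (in_shuffle): [4 9 3 8 2 7 1 6 0 5]
After op 3 (cut(9)): [5 4 9 3 8 2 7 1 6 0]
After op 4 (cut(2)): [9 3 8 2 7 1 6 0 5 4]
After op 5 (cut(9)): [4 9 3 8 2 7 1 6 0 5]
After op 6 (out_shuffle): [4 7 9 1 3 6 8 0 2 5]
Position 8: card 2.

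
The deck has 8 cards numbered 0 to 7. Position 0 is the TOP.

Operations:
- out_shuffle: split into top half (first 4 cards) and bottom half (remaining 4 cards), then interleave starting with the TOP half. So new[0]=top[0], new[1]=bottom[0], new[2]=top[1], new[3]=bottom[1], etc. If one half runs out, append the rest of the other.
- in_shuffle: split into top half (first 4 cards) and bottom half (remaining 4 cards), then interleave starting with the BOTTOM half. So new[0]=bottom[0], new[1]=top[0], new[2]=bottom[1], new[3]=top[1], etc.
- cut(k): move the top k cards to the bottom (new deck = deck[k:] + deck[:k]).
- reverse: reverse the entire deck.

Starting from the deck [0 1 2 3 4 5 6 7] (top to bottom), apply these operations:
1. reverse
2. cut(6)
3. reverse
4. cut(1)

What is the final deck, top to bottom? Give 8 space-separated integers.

After op 1 (reverse): [7 6 5 4 3 2 1 0]
After op 2 (cut(6)): [1 0 7 6 5 4 3 2]
After op 3 (reverse): [2 3 4 5 6 7 0 1]
After op 4 (cut(1)): [3 4 5 6 7 0 1 2]

Answer: 3 4 5 6 7 0 1 2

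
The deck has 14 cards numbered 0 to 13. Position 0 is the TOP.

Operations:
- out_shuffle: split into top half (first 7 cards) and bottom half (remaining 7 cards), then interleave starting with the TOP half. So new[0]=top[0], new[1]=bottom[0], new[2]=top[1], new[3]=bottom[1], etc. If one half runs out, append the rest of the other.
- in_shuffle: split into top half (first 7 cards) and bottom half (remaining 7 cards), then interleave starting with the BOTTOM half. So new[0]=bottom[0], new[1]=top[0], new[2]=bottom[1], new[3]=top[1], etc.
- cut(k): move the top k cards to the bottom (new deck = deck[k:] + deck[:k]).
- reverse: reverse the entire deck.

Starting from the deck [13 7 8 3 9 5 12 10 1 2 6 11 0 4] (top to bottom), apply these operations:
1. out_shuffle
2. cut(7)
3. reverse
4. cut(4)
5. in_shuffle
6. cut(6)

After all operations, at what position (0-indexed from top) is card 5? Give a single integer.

After op 1 (out_shuffle): [13 10 7 1 8 2 3 6 9 11 5 0 12 4]
After op 2 (cut(7)): [6 9 11 5 0 12 4 13 10 7 1 8 2 3]
After op 3 (reverse): [3 2 8 1 7 10 13 4 12 0 5 11 9 6]
After op 4 (cut(4)): [7 10 13 4 12 0 5 11 9 6 3 2 8 1]
After op 5 (in_shuffle): [11 7 9 10 6 13 3 4 2 12 8 0 1 5]
After op 6 (cut(6)): [3 4 2 12 8 0 1 5 11 7 9 10 6 13]
Card 5 is at position 7.

Answer: 7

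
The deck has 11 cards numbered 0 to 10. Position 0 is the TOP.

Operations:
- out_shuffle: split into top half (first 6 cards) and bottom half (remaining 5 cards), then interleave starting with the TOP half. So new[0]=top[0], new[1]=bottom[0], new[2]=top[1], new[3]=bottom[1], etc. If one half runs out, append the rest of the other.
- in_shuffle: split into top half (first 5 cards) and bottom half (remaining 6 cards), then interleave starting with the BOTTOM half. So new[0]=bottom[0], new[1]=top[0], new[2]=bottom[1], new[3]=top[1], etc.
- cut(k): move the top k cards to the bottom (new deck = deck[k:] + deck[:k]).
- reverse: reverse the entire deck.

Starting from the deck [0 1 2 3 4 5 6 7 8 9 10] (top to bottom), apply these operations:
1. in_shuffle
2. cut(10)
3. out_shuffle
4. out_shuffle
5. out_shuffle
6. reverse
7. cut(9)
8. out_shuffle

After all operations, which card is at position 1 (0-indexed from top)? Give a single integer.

After op 1 (in_shuffle): [5 0 6 1 7 2 8 3 9 4 10]
After op 2 (cut(10)): [10 5 0 6 1 7 2 8 3 9 4]
After op 3 (out_shuffle): [10 2 5 8 0 3 6 9 1 4 7]
After op 4 (out_shuffle): [10 6 2 9 5 1 8 4 0 7 3]
After op 5 (out_shuffle): [10 8 6 4 2 0 9 7 5 3 1]
After op 6 (reverse): [1 3 5 7 9 0 2 4 6 8 10]
After op 7 (cut(9)): [8 10 1 3 5 7 9 0 2 4 6]
After op 8 (out_shuffle): [8 9 10 0 1 2 3 4 5 6 7]
Position 1: card 9.

Answer: 9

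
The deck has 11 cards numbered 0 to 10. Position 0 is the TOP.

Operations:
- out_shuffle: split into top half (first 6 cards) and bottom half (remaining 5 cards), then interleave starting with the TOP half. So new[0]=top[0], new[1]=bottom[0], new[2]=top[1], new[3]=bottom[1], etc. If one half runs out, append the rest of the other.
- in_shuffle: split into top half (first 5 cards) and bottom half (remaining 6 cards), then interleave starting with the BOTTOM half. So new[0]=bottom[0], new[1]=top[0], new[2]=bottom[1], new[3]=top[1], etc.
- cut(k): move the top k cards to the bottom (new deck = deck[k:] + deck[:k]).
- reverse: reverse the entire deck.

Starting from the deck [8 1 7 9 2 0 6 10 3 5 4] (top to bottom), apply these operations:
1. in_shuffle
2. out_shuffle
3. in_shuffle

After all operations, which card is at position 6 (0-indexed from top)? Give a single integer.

After op 1 (in_shuffle): [0 8 6 1 10 7 3 9 5 2 4]
After op 2 (out_shuffle): [0 3 8 9 6 5 1 2 10 4 7]
After op 3 (in_shuffle): [5 0 1 3 2 8 10 9 4 6 7]
Position 6: card 10.

Answer: 10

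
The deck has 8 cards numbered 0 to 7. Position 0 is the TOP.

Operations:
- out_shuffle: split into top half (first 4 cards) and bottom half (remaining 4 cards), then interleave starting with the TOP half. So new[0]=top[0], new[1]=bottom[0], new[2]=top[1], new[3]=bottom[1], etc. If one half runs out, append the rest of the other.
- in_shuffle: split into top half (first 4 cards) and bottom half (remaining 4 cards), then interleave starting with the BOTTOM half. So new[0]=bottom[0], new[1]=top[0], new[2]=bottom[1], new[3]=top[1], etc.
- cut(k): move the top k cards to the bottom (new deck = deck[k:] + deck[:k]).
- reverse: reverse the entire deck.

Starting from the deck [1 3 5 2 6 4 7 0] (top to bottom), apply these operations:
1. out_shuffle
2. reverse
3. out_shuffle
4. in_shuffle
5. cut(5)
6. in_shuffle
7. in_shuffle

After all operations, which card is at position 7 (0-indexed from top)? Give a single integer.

Answer: 1

Derivation:
After op 1 (out_shuffle): [1 6 3 4 5 7 2 0]
After op 2 (reverse): [0 2 7 5 4 3 6 1]
After op 3 (out_shuffle): [0 4 2 3 7 6 5 1]
After op 4 (in_shuffle): [7 0 6 4 5 2 1 3]
After op 5 (cut(5)): [2 1 3 7 0 6 4 5]
After op 6 (in_shuffle): [0 2 6 1 4 3 5 7]
After op 7 (in_shuffle): [4 0 3 2 5 6 7 1]
Position 7: card 1.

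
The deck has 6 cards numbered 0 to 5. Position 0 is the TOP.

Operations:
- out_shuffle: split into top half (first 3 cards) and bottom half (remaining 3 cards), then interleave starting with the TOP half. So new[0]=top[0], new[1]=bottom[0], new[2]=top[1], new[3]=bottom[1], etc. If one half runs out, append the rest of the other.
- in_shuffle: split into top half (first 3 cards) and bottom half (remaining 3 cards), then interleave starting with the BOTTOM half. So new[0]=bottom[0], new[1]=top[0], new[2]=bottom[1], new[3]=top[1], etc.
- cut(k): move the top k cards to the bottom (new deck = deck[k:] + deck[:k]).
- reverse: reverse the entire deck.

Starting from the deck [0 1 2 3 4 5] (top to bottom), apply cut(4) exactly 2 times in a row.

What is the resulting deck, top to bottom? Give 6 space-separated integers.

Answer: 2 3 4 5 0 1

Derivation:
After op 1 (cut(4)): [4 5 0 1 2 3]
After op 2 (cut(4)): [2 3 4 5 0 1]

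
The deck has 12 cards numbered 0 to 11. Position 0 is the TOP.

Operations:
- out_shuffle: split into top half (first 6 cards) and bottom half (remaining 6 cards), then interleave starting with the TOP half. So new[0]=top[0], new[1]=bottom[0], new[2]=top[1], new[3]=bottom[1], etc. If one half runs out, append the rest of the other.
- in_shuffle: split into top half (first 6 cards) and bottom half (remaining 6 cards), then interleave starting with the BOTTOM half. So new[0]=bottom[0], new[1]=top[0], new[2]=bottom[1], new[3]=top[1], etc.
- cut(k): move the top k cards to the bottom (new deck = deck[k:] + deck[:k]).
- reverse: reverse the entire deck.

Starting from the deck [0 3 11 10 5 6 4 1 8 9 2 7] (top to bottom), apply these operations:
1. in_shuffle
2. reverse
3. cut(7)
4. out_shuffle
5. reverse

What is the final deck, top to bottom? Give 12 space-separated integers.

Answer: 11 6 9 4 10 0 2 1 5 3 7 8

Derivation:
After op 1 (in_shuffle): [4 0 1 3 8 11 9 10 2 5 7 6]
After op 2 (reverse): [6 7 5 2 10 9 11 8 3 1 0 4]
After op 3 (cut(7)): [8 3 1 0 4 6 7 5 2 10 9 11]
After op 4 (out_shuffle): [8 7 3 5 1 2 0 10 4 9 6 11]
After op 5 (reverse): [11 6 9 4 10 0 2 1 5 3 7 8]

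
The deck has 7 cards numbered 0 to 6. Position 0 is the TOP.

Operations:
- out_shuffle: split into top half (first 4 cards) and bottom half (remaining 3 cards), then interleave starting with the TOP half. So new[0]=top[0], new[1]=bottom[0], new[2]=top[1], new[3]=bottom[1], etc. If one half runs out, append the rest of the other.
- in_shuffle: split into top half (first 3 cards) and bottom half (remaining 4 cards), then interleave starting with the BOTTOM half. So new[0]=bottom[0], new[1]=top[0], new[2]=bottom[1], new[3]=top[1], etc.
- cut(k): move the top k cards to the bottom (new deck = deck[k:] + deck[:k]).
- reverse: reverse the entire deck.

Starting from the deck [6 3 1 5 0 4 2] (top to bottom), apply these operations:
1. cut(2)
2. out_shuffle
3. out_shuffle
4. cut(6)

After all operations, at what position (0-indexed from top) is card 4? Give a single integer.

Answer: 6

Derivation:
After op 1 (cut(2)): [1 5 0 4 2 6 3]
After op 2 (out_shuffle): [1 2 5 6 0 3 4]
After op 3 (out_shuffle): [1 0 2 3 5 4 6]
After op 4 (cut(6)): [6 1 0 2 3 5 4]
Card 4 is at position 6.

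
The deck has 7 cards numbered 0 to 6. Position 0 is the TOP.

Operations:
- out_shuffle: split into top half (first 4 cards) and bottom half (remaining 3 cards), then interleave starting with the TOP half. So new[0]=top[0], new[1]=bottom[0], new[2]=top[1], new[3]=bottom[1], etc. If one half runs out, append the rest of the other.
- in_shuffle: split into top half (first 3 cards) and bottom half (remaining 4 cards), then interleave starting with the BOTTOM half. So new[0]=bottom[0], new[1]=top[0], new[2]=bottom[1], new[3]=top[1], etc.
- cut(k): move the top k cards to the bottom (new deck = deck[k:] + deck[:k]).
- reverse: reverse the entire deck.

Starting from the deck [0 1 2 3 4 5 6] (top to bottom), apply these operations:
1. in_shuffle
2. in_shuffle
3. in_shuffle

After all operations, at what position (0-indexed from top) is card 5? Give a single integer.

After op 1 (in_shuffle): [3 0 4 1 5 2 6]
After op 2 (in_shuffle): [1 3 5 0 2 4 6]
After op 3 (in_shuffle): [0 1 2 3 4 5 6]
Card 5 is at position 5.

Answer: 5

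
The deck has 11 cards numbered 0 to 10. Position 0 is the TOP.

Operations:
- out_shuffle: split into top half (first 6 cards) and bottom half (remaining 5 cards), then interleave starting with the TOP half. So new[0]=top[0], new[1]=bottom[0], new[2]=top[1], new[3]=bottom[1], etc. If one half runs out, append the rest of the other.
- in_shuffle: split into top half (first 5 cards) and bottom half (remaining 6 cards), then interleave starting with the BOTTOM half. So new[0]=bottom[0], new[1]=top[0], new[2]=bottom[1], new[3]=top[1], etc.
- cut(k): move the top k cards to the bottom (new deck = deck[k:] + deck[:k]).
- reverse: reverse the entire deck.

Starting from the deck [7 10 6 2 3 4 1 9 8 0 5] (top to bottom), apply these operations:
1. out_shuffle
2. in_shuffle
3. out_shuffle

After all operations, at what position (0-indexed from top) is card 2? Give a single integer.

After op 1 (out_shuffle): [7 1 10 9 6 8 2 0 3 5 4]
After op 2 (in_shuffle): [8 7 2 1 0 10 3 9 5 6 4]
After op 3 (out_shuffle): [8 3 7 9 2 5 1 6 0 4 10]
Card 2 is at position 4.

Answer: 4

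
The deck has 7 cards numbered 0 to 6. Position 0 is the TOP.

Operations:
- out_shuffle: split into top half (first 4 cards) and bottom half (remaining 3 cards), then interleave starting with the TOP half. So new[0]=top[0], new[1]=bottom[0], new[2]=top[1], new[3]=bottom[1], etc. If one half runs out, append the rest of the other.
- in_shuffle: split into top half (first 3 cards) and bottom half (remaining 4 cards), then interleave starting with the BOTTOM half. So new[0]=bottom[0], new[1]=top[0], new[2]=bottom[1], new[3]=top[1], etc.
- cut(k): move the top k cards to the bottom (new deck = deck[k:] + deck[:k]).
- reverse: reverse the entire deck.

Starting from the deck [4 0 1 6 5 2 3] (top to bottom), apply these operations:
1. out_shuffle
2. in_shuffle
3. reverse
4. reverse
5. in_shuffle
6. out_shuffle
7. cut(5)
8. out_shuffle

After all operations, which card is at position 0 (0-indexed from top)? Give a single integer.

Answer: 6

Derivation:
After op 1 (out_shuffle): [4 5 0 2 1 3 6]
After op 2 (in_shuffle): [2 4 1 5 3 0 6]
After op 3 (reverse): [6 0 3 5 1 4 2]
After op 4 (reverse): [2 4 1 5 3 0 6]
After op 5 (in_shuffle): [5 2 3 4 0 1 6]
After op 6 (out_shuffle): [5 0 2 1 3 6 4]
After op 7 (cut(5)): [6 4 5 0 2 1 3]
After op 8 (out_shuffle): [6 2 4 1 5 3 0]
Position 0: card 6.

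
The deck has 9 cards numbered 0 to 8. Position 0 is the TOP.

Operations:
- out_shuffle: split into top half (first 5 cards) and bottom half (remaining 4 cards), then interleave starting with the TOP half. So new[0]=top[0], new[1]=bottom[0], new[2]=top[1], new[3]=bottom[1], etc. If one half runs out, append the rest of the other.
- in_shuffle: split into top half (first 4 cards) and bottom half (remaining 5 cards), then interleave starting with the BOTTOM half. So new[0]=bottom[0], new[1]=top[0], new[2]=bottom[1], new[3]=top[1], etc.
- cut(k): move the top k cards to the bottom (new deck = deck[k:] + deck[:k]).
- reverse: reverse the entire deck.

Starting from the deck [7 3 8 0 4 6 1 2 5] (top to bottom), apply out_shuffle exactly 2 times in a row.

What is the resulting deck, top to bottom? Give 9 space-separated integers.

After op 1 (out_shuffle): [7 6 3 1 8 2 0 5 4]
After op 2 (out_shuffle): [7 2 6 0 3 5 1 4 8]

Answer: 7 2 6 0 3 5 1 4 8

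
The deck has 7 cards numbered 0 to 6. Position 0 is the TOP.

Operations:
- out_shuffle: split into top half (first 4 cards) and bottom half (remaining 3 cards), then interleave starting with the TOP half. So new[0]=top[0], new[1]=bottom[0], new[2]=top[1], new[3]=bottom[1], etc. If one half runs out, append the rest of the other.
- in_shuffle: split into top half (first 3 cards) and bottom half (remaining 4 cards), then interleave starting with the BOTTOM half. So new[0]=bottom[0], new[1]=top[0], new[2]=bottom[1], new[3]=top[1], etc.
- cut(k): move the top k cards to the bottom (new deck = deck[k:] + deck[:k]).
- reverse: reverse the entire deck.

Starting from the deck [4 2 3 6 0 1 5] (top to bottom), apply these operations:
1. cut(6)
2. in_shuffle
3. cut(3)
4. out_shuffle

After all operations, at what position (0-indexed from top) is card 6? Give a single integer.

After op 1 (cut(6)): [5 4 2 3 6 0 1]
After op 2 (in_shuffle): [3 5 6 4 0 2 1]
After op 3 (cut(3)): [4 0 2 1 3 5 6]
After op 4 (out_shuffle): [4 3 0 5 2 6 1]
Card 6 is at position 5.

Answer: 5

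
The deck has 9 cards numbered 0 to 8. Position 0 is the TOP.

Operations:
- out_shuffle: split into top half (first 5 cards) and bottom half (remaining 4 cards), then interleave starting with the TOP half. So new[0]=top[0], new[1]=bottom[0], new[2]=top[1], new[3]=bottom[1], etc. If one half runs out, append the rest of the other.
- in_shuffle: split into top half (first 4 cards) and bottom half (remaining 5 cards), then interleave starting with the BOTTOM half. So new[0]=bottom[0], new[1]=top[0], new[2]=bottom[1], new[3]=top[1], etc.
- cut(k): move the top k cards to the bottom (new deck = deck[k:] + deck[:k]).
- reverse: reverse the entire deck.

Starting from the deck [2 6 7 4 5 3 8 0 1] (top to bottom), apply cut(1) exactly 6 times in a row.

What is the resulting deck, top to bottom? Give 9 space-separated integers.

After op 1 (cut(1)): [6 7 4 5 3 8 0 1 2]
After op 2 (cut(1)): [7 4 5 3 8 0 1 2 6]
After op 3 (cut(1)): [4 5 3 8 0 1 2 6 7]
After op 4 (cut(1)): [5 3 8 0 1 2 6 7 4]
After op 5 (cut(1)): [3 8 0 1 2 6 7 4 5]
After op 6 (cut(1)): [8 0 1 2 6 7 4 5 3]

Answer: 8 0 1 2 6 7 4 5 3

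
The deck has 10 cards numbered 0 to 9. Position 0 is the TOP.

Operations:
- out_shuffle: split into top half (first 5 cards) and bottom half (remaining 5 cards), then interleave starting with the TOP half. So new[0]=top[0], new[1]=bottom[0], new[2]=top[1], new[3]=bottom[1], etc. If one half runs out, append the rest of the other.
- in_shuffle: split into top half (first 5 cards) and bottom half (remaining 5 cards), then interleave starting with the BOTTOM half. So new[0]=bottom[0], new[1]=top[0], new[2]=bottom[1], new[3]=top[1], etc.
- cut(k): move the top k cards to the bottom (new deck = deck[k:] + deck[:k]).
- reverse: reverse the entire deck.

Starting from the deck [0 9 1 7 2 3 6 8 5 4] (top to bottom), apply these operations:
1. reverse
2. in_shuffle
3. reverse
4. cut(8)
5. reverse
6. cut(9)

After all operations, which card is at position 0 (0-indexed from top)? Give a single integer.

Answer: 4

Derivation:
After op 1 (reverse): [4 5 8 6 3 2 7 1 9 0]
After op 2 (in_shuffle): [2 4 7 5 1 8 9 6 0 3]
After op 3 (reverse): [3 0 6 9 8 1 5 7 4 2]
After op 4 (cut(8)): [4 2 3 0 6 9 8 1 5 7]
After op 5 (reverse): [7 5 1 8 9 6 0 3 2 4]
After op 6 (cut(9)): [4 7 5 1 8 9 6 0 3 2]
Position 0: card 4.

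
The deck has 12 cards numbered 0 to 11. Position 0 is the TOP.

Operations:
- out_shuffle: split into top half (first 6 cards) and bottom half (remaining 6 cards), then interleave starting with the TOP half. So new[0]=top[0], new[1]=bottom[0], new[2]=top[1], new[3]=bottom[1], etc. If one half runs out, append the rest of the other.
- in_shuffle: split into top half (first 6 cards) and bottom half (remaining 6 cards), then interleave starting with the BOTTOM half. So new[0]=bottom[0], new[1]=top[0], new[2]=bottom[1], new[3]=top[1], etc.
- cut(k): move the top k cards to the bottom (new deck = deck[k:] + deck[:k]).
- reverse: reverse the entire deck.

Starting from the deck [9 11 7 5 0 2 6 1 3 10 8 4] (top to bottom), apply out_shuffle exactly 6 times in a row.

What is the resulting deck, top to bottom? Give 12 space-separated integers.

Answer: 9 2 8 0 10 5 3 7 1 11 6 4

Derivation:
After op 1 (out_shuffle): [9 6 11 1 7 3 5 10 0 8 2 4]
After op 2 (out_shuffle): [9 5 6 10 11 0 1 8 7 2 3 4]
After op 3 (out_shuffle): [9 1 5 8 6 7 10 2 11 3 0 4]
After op 4 (out_shuffle): [9 10 1 2 5 11 8 3 6 0 7 4]
After op 5 (out_shuffle): [9 8 10 3 1 6 2 0 5 7 11 4]
After op 6 (out_shuffle): [9 2 8 0 10 5 3 7 1 11 6 4]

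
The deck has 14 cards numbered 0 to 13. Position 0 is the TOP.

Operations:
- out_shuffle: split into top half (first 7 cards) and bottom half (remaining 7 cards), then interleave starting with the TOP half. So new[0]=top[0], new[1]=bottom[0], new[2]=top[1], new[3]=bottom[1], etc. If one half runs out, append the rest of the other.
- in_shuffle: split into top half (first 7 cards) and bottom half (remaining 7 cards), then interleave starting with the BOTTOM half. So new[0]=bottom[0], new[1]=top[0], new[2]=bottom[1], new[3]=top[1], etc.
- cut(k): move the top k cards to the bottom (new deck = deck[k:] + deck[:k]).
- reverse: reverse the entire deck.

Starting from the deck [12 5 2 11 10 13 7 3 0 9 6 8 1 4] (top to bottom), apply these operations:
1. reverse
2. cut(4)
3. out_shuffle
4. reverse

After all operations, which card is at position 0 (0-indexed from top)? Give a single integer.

After op 1 (reverse): [4 1 8 6 9 0 3 7 13 10 11 2 5 12]
After op 2 (cut(4)): [9 0 3 7 13 10 11 2 5 12 4 1 8 6]
After op 3 (out_shuffle): [9 2 0 5 3 12 7 4 13 1 10 8 11 6]
After op 4 (reverse): [6 11 8 10 1 13 4 7 12 3 5 0 2 9]
Position 0: card 6.

Answer: 6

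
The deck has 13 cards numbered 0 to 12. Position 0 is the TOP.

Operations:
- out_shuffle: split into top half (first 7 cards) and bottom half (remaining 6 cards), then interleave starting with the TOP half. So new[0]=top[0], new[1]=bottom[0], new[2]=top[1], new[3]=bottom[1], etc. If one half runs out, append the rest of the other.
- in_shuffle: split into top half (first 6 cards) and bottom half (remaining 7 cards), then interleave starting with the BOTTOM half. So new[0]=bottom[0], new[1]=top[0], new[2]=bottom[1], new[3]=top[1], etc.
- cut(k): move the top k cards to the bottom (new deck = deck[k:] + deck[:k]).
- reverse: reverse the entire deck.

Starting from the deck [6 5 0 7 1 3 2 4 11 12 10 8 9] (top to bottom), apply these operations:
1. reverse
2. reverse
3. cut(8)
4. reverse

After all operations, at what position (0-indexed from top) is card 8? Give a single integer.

Answer: 9

Derivation:
After op 1 (reverse): [9 8 10 12 11 4 2 3 1 7 0 5 6]
After op 2 (reverse): [6 5 0 7 1 3 2 4 11 12 10 8 9]
After op 3 (cut(8)): [11 12 10 8 9 6 5 0 7 1 3 2 4]
After op 4 (reverse): [4 2 3 1 7 0 5 6 9 8 10 12 11]
Card 8 is at position 9.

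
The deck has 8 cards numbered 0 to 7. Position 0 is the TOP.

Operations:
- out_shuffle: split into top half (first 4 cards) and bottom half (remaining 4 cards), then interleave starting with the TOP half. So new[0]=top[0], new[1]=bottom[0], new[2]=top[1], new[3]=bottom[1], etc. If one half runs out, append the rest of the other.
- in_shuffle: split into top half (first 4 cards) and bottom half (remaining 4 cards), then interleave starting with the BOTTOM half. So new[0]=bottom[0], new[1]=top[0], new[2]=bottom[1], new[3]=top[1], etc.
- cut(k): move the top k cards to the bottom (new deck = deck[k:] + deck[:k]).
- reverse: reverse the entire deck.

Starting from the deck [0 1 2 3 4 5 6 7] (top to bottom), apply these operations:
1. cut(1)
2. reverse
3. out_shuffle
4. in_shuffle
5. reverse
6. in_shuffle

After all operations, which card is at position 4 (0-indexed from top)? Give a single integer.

After op 1 (cut(1)): [1 2 3 4 5 6 7 0]
After op 2 (reverse): [0 7 6 5 4 3 2 1]
After op 3 (out_shuffle): [0 4 7 3 6 2 5 1]
After op 4 (in_shuffle): [6 0 2 4 5 7 1 3]
After op 5 (reverse): [3 1 7 5 4 2 0 6]
After op 6 (in_shuffle): [4 3 2 1 0 7 6 5]
Position 4: card 0.

Answer: 0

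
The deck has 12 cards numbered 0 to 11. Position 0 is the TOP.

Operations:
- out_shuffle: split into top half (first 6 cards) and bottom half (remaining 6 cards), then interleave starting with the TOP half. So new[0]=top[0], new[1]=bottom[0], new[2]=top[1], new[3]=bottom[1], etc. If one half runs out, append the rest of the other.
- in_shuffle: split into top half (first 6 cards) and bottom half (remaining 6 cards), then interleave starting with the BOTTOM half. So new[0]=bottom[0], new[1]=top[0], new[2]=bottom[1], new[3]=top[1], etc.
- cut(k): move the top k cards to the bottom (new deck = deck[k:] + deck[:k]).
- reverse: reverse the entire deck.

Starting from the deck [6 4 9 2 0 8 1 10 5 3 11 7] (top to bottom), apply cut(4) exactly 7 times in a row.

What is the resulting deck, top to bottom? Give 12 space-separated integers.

Answer: 0 8 1 10 5 3 11 7 6 4 9 2

Derivation:
After op 1 (cut(4)): [0 8 1 10 5 3 11 7 6 4 9 2]
After op 2 (cut(4)): [5 3 11 7 6 4 9 2 0 8 1 10]
After op 3 (cut(4)): [6 4 9 2 0 8 1 10 5 3 11 7]
After op 4 (cut(4)): [0 8 1 10 5 3 11 7 6 4 9 2]
After op 5 (cut(4)): [5 3 11 7 6 4 9 2 0 8 1 10]
After op 6 (cut(4)): [6 4 9 2 0 8 1 10 5 3 11 7]
After op 7 (cut(4)): [0 8 1 10 5 3 11 7 6 4 9 2]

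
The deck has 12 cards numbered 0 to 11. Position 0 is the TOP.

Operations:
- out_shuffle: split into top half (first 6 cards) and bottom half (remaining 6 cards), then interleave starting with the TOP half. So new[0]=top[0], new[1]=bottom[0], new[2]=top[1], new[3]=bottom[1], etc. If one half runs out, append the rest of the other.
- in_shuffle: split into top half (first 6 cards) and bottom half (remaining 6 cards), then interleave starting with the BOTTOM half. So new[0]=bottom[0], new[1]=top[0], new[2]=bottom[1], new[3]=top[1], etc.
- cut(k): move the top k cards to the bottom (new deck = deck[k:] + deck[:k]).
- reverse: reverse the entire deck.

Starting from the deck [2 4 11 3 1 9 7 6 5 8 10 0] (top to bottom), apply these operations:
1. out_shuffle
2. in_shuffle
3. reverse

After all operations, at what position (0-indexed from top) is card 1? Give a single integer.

Answer: 7

Derivation:
After op 1 (out_shuffle): [2 7 4 6 11 5 3 8 1 10 9 0]
After op 2 (in_shuffle): [3 2 8 7 1 4 10 6 9 11 0 5]
After op 3 (reverse): [5 0 11 9 6 10 4 1 7 8 2 3]
Card 1 is at position 7.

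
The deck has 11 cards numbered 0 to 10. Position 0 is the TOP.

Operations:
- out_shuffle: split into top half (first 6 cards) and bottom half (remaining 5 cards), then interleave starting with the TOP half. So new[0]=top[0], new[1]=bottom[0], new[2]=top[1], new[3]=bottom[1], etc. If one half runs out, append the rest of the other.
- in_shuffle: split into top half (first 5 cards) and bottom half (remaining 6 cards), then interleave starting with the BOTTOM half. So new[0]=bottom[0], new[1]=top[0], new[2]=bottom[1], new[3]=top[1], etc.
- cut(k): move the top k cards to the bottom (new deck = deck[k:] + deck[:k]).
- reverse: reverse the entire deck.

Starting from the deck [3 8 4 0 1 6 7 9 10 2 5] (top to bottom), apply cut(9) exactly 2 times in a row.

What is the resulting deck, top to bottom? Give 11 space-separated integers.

After op 1 (cut(9)): [2 5 3 8 4 0 1 6 7 9 10]
After op 2 (cut(9)): [9 10 2 5 3 8 4 0 1 6 7]

Answer: 9 10 2 5 3 8 4 0 1 6 7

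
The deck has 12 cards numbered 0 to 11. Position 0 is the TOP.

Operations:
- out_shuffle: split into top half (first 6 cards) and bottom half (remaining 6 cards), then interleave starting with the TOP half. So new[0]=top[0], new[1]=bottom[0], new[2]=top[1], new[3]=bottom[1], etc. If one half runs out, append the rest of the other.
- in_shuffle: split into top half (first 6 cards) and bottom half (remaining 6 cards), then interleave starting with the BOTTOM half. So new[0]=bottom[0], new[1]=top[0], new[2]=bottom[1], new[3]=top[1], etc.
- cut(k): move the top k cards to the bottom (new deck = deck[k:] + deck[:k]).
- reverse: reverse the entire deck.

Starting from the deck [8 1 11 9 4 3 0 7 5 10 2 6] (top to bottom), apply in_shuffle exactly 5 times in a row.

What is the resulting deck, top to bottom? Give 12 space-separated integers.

After op 1 (in_shuffle): [0 8 7 1 5 11 10 9 2 4 6 3]
After op 2 (in_shuffle): [10 0 9 8 2 7 4 1 6 5 3 11]
After op 3 (in_shuffle): [4 10 1 0 6 9 5 8 3 2 11 7]
After op 4 (in_shuffle): [5 4 8 10 3 1 2 0 11 6 7 9]
After op 5 (in_shuffle): [2 5 0 4 11 8 6 10 7 3 9 1]

Answer: 2 5 0 4 11 8 6 10 7 3 9 1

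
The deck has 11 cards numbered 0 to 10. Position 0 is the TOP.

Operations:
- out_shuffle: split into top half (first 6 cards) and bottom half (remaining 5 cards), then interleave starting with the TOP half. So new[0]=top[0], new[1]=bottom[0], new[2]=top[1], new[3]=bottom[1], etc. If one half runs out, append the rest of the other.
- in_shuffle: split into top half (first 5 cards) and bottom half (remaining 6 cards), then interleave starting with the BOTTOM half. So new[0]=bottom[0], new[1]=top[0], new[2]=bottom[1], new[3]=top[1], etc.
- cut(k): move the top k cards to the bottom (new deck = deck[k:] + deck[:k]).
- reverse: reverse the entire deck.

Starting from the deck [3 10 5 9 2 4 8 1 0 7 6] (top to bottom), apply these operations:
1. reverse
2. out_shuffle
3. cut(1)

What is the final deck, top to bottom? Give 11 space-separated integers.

After op 1 (reverse): [6 7 0 1 8 4 2 9 5 10 3]
After op 2 (out_shuffle): [6 2 7 9 0 5 1 10 8 3 4]
After op 3 (cut(1)): [2 7 9 0 5 1 10 8 3 4 6]

Answer: 2 7 9 0 5 1 10 8 3 4 6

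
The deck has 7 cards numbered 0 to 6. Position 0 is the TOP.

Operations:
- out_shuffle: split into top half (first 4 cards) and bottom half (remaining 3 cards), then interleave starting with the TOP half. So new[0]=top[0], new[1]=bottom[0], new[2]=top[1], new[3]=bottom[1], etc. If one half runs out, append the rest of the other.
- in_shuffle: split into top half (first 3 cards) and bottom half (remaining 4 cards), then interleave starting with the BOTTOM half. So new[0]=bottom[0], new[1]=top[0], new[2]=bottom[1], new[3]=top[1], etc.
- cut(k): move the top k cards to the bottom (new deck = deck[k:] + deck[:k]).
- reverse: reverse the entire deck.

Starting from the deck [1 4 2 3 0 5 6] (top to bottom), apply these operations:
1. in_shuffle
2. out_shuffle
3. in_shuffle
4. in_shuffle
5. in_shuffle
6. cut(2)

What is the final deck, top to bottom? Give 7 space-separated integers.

After op 1 (in_shuffle): [3 1 0 4 5 2 6]
After op 2 (out_shuffle): [3 5 1 2 0 6 4]
After op 3 (in_shuffle): [2 3 0 5 6 1 4]
After op 4 (in_shuffle): [5 2 6 3 1 0 4]
After op 5 (in_shuffle): [3 5 1 2 0 6 4]
After op 6 (cut(2)): [1 2 0 6 4 3 5]

Answer: 1 2 0 6 4 3 5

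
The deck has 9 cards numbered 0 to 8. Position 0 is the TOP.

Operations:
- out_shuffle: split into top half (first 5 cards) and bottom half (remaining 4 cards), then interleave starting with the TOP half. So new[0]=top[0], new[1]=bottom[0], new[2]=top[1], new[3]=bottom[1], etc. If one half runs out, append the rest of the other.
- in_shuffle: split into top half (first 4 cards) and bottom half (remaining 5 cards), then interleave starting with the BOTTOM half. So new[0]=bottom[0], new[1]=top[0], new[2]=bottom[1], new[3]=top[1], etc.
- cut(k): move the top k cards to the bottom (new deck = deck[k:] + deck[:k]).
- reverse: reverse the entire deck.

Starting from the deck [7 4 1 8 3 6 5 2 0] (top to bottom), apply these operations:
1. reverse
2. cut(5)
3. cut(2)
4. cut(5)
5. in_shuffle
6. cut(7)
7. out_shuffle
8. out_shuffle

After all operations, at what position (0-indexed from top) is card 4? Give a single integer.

Answer: 8

Derivation:
After op 1 (reverse): [0 2 5 6 3 8 1 4 7]
After op 2 (cut(5)): [8 1 4 7 0 2 5 6 3]
After op 3 (cut(2)): [4 7 0 2 5 6 3 8 1]
After op 4 (cut(5)): [6 3 8 1 4 7 0 2 5]
After op 5 (in_shuffle): [4 6 7 3 0 8 2 1 5]
After op 6 (cut(7)): [1 5 4 6 7 3 0 8 2]
After op 7 (out_shuffle): [1 3 5 0 4 8 6 2 7]
After op 8 (out_shuffle): [1 8 3 6 5 2 0 7 4]
Card 4 is at position 8.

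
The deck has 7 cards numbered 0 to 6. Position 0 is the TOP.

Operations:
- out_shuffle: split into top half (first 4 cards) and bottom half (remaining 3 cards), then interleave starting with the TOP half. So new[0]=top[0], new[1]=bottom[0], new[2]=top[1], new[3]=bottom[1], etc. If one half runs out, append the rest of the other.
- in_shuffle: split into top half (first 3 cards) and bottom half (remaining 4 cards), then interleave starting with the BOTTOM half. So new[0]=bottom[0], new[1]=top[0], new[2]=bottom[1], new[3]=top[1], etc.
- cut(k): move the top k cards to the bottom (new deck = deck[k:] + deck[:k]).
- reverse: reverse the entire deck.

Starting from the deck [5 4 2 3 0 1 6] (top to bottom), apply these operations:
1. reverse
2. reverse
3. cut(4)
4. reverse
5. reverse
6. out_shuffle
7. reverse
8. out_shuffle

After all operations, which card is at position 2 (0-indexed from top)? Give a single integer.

After op 1 (reverse): [6 1 0 3 2 4 5]
After op 2 (reverse): [5 4 2 3 0 1 6]
After op 3 (cut(4)): [0 1 6 5 4 2 3]
After op 4 (reverse): [3 2 4 5 6 1 0]
After op 5 (reverse): [0 1 6 5 4 2 3]
After op 6 (out_shuffle): [0 4 1 2 6 3 5]
After op 7 (reverse): [5 3 6 2 1 4 0]
After op 8 (out_shuffle): [5 1 3 4 6 0 2]
Position 2: card 3.

Answer: 3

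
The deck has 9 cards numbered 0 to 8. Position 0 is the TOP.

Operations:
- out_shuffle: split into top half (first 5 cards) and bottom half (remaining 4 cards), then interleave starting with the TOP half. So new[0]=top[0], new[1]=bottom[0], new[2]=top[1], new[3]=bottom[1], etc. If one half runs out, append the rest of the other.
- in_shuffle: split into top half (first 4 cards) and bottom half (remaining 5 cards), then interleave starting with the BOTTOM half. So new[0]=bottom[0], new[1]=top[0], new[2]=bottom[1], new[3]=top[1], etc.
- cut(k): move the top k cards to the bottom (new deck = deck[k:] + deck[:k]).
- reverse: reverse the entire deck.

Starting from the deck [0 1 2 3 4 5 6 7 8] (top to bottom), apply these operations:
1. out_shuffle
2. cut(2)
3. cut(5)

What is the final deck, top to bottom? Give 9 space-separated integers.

Answer: 8 4 0 5 1 6 2 7 3

Derivation:
After op 1 (out_shuffle): [0 5 1 6 2 7 3 8 4]
After op 2 (cut(2)): [1 6 2 7 3 8 4 0 5]
After op 3 (cut(5)): [8 4 0 5 1 6 2 7 3]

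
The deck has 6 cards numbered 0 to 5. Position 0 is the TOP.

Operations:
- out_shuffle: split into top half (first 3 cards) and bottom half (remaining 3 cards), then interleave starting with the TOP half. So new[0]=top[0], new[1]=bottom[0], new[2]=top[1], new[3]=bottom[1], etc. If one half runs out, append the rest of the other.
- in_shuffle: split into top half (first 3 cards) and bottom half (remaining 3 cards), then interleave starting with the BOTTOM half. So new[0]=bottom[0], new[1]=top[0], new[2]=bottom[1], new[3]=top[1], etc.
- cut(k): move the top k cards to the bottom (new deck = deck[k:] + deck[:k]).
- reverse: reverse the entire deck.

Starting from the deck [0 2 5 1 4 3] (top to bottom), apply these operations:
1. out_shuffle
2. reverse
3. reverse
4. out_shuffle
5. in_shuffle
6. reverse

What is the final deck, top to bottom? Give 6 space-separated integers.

Answer: 1 3 4 2 0 5

Derivation:
After op 1 (out_shuffle): [0 1 2 4 5 3]
After op 2 (reverse): [3 5 4 2 1 0]
After op 3 (reverse): [0 1 2 4 5 3]
After op 4 (out_shuffle): [0 4 1 5 2 3]
After op 5 (in_shuffle): [5 0 2 4 3 1]
After op 6 (reverse): [1 3 4 2 0 5]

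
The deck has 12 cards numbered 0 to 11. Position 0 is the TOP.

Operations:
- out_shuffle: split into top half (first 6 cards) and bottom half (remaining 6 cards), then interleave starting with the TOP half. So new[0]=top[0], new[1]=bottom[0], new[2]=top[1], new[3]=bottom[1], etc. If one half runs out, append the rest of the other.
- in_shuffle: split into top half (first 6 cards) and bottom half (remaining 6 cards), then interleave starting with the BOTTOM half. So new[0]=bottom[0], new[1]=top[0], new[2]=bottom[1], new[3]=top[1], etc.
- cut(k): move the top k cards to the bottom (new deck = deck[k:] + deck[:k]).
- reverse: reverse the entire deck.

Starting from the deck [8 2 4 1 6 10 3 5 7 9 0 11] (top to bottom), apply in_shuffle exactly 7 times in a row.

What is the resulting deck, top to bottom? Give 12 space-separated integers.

After op 1 (in_shuffle): [3 8 5 2 7 4 9 1 0 6 11 10]
After op 2 (in_shuffle): [9 3 1 8 0 5 6 2 11 7 10 4]
After op 3 (in_shuffle): [6 9 2 3 11 1 7 8 10 0 4 5]
After op 4 (in_shuffle): [7 6 8 9 10 2 0 3 4 11 5 1]
After op 5 (in_shuffle): [0 7 3 6 4 8 11 9 5 10 1 2]
After op 6 (in_shuffle): [11 0 9 7 5 3 10 6 1 4 2 8]
After op 7 (in_shuffle): [10 11 6 0 1 9 4 7 2 5 8 3]

Answer: 10 11 6 0 1 9 4 7 2 5 8 3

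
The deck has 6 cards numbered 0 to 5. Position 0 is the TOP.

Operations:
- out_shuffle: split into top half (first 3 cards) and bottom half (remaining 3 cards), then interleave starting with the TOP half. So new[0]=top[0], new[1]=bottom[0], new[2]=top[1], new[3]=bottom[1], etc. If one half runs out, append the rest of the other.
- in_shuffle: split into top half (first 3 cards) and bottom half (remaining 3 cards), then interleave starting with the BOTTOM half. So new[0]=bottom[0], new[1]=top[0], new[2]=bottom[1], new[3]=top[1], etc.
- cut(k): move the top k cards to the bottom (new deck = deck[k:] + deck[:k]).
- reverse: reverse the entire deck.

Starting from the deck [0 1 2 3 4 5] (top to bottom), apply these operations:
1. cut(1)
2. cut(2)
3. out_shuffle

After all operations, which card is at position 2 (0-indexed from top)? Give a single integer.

Answer: 4

Derivation:
After op 1 (cut(1)): [1 2 3 4 5 0]
After op 2 (cut(2)): [3 4 5 0 1 2]
After op 3 (out_shuffle): [3 0 4 1 5 2]
Position 2: card 4.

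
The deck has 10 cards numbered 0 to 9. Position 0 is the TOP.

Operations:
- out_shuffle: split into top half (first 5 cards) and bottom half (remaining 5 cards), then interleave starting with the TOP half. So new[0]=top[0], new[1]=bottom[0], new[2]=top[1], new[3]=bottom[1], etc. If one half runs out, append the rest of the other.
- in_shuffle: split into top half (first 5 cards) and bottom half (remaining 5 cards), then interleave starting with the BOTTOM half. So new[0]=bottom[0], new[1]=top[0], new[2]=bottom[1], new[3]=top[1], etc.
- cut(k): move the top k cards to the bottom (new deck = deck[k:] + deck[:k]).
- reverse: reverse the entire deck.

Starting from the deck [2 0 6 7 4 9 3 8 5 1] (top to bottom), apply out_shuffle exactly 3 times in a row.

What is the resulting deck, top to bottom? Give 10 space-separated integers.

After op 1 (out_shuffle): [2 9 0 3 6 8 7 5 4 1]
After op 2 (out_shuffle): [2 8 9 7 0 5 3 4 6 1]
After op 3 (out_shuffle): [2 5 8 3 9 4 7 6 0 1]

Answer: 2 5 8 3 9 4 7 6 0 1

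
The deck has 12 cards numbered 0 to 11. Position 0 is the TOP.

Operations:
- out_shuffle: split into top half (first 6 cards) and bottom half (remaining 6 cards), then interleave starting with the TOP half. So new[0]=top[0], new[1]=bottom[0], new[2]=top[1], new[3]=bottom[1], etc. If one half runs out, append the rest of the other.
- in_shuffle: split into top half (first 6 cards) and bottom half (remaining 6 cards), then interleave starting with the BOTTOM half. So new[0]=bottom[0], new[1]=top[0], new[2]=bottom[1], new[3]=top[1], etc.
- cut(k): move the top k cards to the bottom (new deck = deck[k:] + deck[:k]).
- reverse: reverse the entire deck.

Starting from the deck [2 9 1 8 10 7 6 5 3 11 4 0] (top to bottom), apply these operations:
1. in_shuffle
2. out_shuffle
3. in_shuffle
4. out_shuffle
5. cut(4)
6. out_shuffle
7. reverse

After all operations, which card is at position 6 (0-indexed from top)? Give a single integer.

After op 1 (in_shuffle): [6 2 5 9 3 1 11 8 4 10 0 7]
After op 2 (out_shuffle): [6 11 2 8 5 4 9 10 3 0 1 7]
After op 3 (in_shuffle): [9 6 10 11 3 2 0 8 1 5 7 4]
After op 4 (out_shuffle): [9 0 6 8 10 1 11 5 3 7 2 4]
After op 5 (cut(4)): [10 1 11 5 3 7 2 4 9 0 6 8]
After op 6 (out_shuffle): [10 2 1 4 11 9 5 0 3 6 7 8]
After op 7 (reverse): [8 7 6 3 0 5 9 11 4 1 2 10]
Position 6: card 9.

Answer: 9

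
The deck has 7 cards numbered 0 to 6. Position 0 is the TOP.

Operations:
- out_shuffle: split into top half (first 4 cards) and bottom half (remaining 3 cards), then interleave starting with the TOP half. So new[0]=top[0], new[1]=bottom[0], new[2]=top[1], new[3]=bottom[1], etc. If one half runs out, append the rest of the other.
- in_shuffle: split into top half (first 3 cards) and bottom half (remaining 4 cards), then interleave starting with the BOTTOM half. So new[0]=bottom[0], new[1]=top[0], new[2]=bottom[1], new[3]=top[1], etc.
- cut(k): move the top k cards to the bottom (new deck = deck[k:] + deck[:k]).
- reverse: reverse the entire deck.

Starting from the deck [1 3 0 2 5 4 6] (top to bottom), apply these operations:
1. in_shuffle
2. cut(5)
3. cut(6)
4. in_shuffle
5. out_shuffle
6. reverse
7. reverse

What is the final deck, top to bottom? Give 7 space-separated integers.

Answer: 2 5 4 6 1 3 0

Derivation:
After op 1 (in_shuffle): [2 1 5 3 4 0 6]
After op 2 (cut(5)): [0 6 2 1 5 3 4]
After op 3 (cut(6)): [4 0 6 2 1 5 3]
After op 4 (in_shuffle): [2 4 1 0 5 6 3]
After op 5 (out_shuffle): [2 5 4 6 1 3 0]
After op 6 (reverse): [0 3 1 6 4 5 2]
After op 7 (reverse): [2 5 4 6 1 3 0]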